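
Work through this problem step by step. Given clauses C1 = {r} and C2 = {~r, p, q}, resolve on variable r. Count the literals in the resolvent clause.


Remove r from C1 and ~r from C2.
C1 remainder: {}
C2 remainder: {p, q}
Union (resolvent): {p, q}
Resolvent has 2 literal(s).

2


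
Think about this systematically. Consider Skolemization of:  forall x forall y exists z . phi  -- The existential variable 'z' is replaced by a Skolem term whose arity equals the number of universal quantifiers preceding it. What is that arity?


Quantifier prefix: forall x forall y exists z
'z' is existentially quantified at position 3.
Universal variables preceding it: x, y
Skolem function arity = 2

2


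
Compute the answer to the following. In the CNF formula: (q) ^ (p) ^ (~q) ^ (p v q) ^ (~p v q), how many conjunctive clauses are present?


A CNF formula is a conjunction of clauses.
Clauses are separated by ^.
Counting the conjuncts: 5 clauses.

5


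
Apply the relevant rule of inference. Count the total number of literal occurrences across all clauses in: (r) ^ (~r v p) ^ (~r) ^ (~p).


Counting literals in each clause:
Clause 1: 1 literal(s)
Clause 2: 2 literal(s)
Clause 3: 1 literal(s)
Clause 4: 1 literal(s)
Total = 5

5


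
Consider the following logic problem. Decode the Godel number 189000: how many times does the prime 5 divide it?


Factorize 189000 by dividing by 5 repeatedly.
Division steps: 5 divides 189000 exactly 3 time(s).
Exponent of 5 = 3

3


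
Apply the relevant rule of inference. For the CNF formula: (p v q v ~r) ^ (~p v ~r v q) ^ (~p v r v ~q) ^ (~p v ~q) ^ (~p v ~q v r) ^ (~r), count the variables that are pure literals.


Check each variable for pure literal status:
p: mixed (not pure)
q: mixed (not pure)
r: mixed (not pure)
Pure literal count = 0

0


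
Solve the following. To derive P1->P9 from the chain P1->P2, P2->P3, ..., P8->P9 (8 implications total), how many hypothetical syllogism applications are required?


With 8 implications in a chain connecting 9 propositions:
P1->P2, P2->P3, ..., P8->P9
Steps needed = (number of implications) - 1 = 8 - 1 = 7

7


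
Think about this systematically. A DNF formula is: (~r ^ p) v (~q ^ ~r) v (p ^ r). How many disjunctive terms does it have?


A DNF formula is a disjunction of terms (conjunctions).
Terms are separated by v.
Counting the disjuncts: 3 terms.

3


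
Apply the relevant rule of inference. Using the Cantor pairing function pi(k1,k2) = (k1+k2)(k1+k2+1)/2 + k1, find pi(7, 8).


k1 + k2 = 15
(k1+k2)(k1+k2+1)/2 = 15 * 16 / 2 = 120
pi = 120 + 7 = 127

127


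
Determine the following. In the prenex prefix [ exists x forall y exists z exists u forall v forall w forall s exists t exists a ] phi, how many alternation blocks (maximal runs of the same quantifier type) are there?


Quantifier-type sequence: E A E E A A A E E  (A=forall, E=exists)
Group into maximal same-type runs:
  Ex1 | Ax1 | Ex2 | Ax3 | Ex2
Number of blocks = 5

5


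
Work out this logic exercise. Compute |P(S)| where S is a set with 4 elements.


The power set of a set with n elements has 2^n elements.
|P(S)| = 2^4 = 16

16


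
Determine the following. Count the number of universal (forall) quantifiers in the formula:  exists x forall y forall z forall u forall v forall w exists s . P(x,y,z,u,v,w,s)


Quantifier prefix: exists x forall y forall z forall u forall v forall w exists s
Mark each quantifier type:
  E U U U U U E
Universal count = 5, Existential count = 2
Asked for universal (forall) quantifiers: 5

5


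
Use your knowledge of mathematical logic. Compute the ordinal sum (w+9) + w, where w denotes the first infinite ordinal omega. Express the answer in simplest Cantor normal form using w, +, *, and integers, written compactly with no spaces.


Compute (w+9) + w.
Ordinal + is associative but NOT commutative; for finite n>0, n + w = w but w + n stays w+n.
(w+9) + w = w + (9+w) = w + w = w*2 (the finite tail 9 is absorbed by the right w).
Result = w*2

w*2


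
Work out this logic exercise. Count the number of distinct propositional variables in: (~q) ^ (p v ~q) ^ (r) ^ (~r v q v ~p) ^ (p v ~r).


Identify each variable that appears in the formula.
Variables found: p, q, r
Count = 3

3


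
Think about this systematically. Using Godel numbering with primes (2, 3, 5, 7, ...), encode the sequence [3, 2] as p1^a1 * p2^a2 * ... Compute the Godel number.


Encode each element as an exponent of the corresponding prime:
  2^3 = 8
  3^2 = 9
Product = 8 * 9 = 72

72


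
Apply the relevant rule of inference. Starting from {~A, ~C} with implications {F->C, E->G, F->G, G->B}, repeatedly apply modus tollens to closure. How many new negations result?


Initial negated facts: {~A, ~C}
Apply modus tollens to closure:
  ~C and F->C  =>  ~F
Final negated: {~A, ~C, ~F}
New negations: {~F}
Count = 1

1


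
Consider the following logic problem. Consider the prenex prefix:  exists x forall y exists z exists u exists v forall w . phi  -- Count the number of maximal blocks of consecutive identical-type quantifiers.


Quantifier-type sequence: E A E E E A  (A=forall, E=exists)
Group into maximal same-type runs:
  Ex1 | Ax1 | Ex3 | Ax1
Number of blocks = 4

4


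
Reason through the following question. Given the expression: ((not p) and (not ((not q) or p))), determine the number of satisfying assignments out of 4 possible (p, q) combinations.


Check all 4 assignments:
p=0, q=0: 0
p=0, q=1: 1
p=1, q=0: 0
p=1, q=1: 0
Count of True = 1

1


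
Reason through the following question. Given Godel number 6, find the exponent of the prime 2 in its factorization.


Factorize 6 by dividing by 2 repeatedly.
Division steps: 2 divides 6 exactly 1 time(s).
Exponent of 2 = 1

1


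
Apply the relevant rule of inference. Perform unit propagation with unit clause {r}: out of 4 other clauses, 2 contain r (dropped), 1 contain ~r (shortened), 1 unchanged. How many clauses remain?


Satisfied (removed): 2
Shortened (remain): 1
Unchanged (remain): 1
Remaining = 1 + 1 = 2

2


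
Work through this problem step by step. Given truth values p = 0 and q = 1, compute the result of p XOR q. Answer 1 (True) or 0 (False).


p = 0, q = 1
Operation: p XOR q
Evaluate: 0 XOR 1 = 1

1


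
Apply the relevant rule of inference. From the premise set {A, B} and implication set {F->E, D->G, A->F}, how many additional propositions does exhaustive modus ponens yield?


Initial facts: {A, B}
Apply modus ponens to closure:
  A and A->F  =>  F
  F and F->E  =>  E
Final known: {A, B, E, F}
New propositions: {E, F}
Count = 2

2


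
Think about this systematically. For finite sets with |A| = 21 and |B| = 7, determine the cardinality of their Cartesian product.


The Cartesian product A x B contains all ordered pairs (a, b).
|A x B| = |A| * |B| = 21 * 7 = 147

147


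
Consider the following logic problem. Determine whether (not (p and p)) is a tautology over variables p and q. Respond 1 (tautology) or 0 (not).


Check all 4 assignments:
p=0, q=0: 1
p=0, q=1: 1
p=1, q=0: 0
p=1, q=1: 0
Satisfying count = 2/4.
Tautology iff count = 4: no.

0


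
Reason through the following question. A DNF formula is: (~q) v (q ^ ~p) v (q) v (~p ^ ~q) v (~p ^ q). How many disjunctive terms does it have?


A DNF formula is a disjunction of terms (conjunctions).
Terms are separated by v.
Counting the disjuncts: 5 terms.

5


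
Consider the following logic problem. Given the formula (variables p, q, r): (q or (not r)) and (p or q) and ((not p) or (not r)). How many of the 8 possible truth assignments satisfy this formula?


Evaluate all 8 assignments for p, q, r:
p=0, q=0, r=0: 0
p=0, q=0, r=1: 0
p=0, q=1, r=0: 1
p=0, q=1, r=1: 1
p=1, q=0, r=0: 1
p=1, q=0, r=1: 0
p=1, q=1, r=0: 1
p=1, q=1, r=1: 0
Satisfying count = 4

4


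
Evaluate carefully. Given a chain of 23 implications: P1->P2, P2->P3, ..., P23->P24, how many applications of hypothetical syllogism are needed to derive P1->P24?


With 23 implications in a chain connecting 24 propositions:
P1->P2, P2->P3, ..., P23->P24
Steps needed = (number of implications) - 1 = 23 - 1 = 22

22


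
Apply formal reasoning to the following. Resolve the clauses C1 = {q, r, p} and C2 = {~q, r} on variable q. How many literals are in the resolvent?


Remove q from C1 and ~q from C2.
C1 remainder: {r, p}
C2 remainder: {r}
Union (resolvent): {p, r}
Resolvent has 2 literal(s).

2


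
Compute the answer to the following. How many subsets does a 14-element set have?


The power set of a set with n elements has 2^n elements.
|P(S)| = 2^14 = 16384

16384


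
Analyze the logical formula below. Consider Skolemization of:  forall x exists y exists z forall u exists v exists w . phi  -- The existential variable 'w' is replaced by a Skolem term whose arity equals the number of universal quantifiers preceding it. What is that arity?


Quantifier prefix: forall x exists y exists z forall u exists v exists w
'w' is existentially quantified at position 6.
Universal variables preceding it: x, u
Skolem function arity = 2

2


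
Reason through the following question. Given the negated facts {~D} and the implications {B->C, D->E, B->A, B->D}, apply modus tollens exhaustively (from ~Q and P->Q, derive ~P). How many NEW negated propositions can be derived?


Initial negated facts: {~D}
Apply modus tollens to closure:
  ~D and B->D  =>  ~B
Final negated: {~B, ~D}
New negations: {~B}
Count = 1

1


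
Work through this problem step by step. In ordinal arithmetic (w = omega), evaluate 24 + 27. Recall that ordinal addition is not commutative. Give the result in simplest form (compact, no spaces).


Compute 24 + 27.
Ordinal + is associative but NOT commutative; for finite n>0, n + w = w but w + n stays w+n.
Both operands finite; ordinal + agrees with natural +: 24 + 27 = 51.
Result = 51

51


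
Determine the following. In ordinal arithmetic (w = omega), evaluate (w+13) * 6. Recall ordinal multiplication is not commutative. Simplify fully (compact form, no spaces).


Compute (w+13) * 6.
Ordinal * is associative and left-distributive over +, but NOT commutative; for finite n>1, n*w = w but w*n stays w*n.
(w+13) * 6 = (w+13) repeated 6 times. Each intermediate +13 is absorbed by the following w; only the last survives: w*6+13.
Result = w*6+13

w*6+13


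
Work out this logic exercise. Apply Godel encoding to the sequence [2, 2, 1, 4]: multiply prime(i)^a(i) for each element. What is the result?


Encode each element as an exponent of the corresponding prime:
  2^2 = 4
  3^2 = 9
  5^1 = 5
  7^4 = 2401
Product = 4 * 9 * 5 * 2401 = 432180

432180


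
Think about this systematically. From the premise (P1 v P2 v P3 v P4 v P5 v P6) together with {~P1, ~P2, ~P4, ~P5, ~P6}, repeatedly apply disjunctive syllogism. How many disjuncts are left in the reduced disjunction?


Original disjuncts (6): P1, P2, P3, P4, P5, P6
Negated (eliminate): ~P1, ~P2, ~P4, ~P5, ~P6
Remaining disjuncts: P3
Count = 6 - 5 = 1

1


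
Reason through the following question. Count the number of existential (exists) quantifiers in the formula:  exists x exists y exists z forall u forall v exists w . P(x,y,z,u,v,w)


Quantifier prefix: exists x exists y exists z forall u forall v exists w
Mark each quantifier type:
  E E E U U E
Universal count = 2, Existential count = 4
Asked for existential (exists) quantifiers: 4

4


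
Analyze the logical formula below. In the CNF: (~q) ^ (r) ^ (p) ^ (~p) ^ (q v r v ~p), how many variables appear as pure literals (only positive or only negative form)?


Check each variable for pure literal status:
p: mixed (not pure)
q: mixed (not pure)
r: pure positive
Pure literal count = 1

1


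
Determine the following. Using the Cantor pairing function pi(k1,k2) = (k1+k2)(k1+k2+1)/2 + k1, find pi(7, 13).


k1 + k2 = 20
(k1+k2)(k1+k2+1)/2 = 20 * 21 / 2 = 210
pi = 210 + 7 = 217

217


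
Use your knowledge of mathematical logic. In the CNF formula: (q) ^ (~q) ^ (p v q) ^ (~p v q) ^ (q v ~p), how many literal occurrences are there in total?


Counting literals in each clause:
Clause 1: 1 literal(s)
Clause 2: 1 literal(s)
Clause 3: 2 literal(s)
Clause 4: 2 literal(s)
Clause 5: 2 literal(s)
Total = 8

8


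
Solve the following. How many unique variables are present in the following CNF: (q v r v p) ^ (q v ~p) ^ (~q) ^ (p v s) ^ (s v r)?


Identify each variable that appears in the formula.
Variables found: p, q, r, s
Count = 4

4


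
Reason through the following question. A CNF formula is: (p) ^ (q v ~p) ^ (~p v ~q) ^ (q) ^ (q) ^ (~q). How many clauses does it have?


A CNF formula is a conjunction of clauses.
Clauses are separated by ^.
Counting the conjuncts: 6 clauses.

6


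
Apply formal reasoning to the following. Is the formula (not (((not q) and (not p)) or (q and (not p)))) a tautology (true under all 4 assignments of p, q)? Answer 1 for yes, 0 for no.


Check all 4 assignments:
p=0, q=0: 0
p=0, q=1: 0
p=1, q=0: 1
p=1, q=1: 1
Satisfying count = 2/4.
Tautology iff count = 4: no.

0


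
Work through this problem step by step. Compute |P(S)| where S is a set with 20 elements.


The power set of a set with n elements has 2^n elements.
|P(S)| = 2^20 = 1048576

1048576


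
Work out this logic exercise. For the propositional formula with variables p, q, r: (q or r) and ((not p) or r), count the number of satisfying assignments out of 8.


Evaluate all 8 assignments for p, q, r:
p=0, q=0, r=0: 0
p=0, q=0, r=1: 1
p=0, q=1, r=0: 1
p=0, q=1, r=1: 1
p=1, q=0, r=0: 0
p=1, q=0, r=1: 1
p=1, q=1, r=0: 0
p=1, q=1, r=1: 1
Satisfying count = 5

5


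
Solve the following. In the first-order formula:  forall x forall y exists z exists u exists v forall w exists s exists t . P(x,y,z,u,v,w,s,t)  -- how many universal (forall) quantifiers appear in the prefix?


Quantifier prefix: forall x forall y exists z exists u exists v forall w exists s exists t
Mark each quantifier type:
  U U E E E U E E
Universal count = 3, Existential count = 5
Asked for universal (forall) quantifiers: 3

3


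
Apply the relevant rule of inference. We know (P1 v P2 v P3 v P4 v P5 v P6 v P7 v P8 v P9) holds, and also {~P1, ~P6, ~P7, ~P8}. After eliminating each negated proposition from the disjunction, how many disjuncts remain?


Original disjuncts (9): P1, P2, P3, P4, P5, P6, P7, P8, P9
Negated (eliminate): ~P1, ~P6, ~P7, ~P8
Remaining disjuncts: P2, P3, P4, P5, P9
Count = 9 - 4 = 5

5


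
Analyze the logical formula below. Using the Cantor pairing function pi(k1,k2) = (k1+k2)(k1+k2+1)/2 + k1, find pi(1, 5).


k1 + k2 = 6
(k1+k2)(k1+k2+1)/2 = 6 * 7 / 2 = 21
pi = 21 + 1 = 22

22


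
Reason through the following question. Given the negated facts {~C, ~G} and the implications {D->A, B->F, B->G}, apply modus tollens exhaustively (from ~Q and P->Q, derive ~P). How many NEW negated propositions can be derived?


Initial negated facts: {~C, ~G}
Apply modus tollens to closure:
  ~G and B->G  =>  ~B
Final negated: {~B, ~C, ~G}
New negations: {~B}
Count = 1

1


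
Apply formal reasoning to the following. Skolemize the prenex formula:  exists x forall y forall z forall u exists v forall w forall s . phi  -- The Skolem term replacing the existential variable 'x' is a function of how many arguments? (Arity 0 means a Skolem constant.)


Quantifier prefix: exists x forall y forall z forall u exists v forall w forall s
'x' is existentially quantified at position 1.
No universal quantifiers precede it.
Skolem function arity = 0 (a Skolem constant)

0


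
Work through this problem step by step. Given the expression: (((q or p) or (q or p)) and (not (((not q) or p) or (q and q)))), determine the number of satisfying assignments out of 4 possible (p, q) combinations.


Check all 4 assignments:
p=0, q=0: 0
p=0, q=1: 0
p=1, q=0: 0
p=1, q=1: 0
Count of True = 0

0


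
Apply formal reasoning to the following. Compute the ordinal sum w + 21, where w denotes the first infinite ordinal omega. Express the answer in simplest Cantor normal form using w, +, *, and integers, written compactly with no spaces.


Compute w + 21.
Ordinal + is associative but NOT commutative; for finite n>0, n + w = w but w + n stays w+n.
w + 21 is already in normal form (a successor ordinal beyond w).
Result = w+21

w+21


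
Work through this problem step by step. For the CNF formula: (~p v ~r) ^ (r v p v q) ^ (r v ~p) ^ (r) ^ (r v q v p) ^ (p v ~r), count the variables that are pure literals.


Check each variable for pure literal status:
p: mixed (not pure)
q: pure positive
r: mixed (not pure)
Pure literal count = 1

1


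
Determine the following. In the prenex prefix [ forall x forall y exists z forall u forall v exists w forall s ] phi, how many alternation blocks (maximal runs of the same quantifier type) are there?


Quantifier-type sequence: A A E A A E A  (A=forall, E=exists)
Group into maximal same-type runs:
  Ax2 | Ex1 | Ax2 | Ex1 | Ax1
Number of blocks = 5

5


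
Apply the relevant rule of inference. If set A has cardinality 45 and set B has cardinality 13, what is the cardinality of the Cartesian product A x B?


The Cartesian product A x B contains all ordered pairs (a, b).
|A x B| = |A| * |B| = 45 * 13 = 585

585


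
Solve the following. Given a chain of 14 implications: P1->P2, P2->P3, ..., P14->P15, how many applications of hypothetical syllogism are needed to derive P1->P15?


With 14 implications in a chain connecting 15 propositions:
P1->P2, P2->P3, ..., P14->P15
Steps needed = (number of implications) - 1 = 14 - 1 = 13

13


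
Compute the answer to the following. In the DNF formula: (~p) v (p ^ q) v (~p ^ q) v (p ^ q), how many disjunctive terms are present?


A DNF formula is a disjunction of terms (conjunctions).
Terms are separated by v.
Counting the disjuncts: 4 terms.

4


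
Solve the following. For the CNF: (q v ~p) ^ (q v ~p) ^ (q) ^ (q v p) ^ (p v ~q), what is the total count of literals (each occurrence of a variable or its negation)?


Counting literals in each clause:
Clause 1: 2 literal(s)
Clause 2: 2 literal(s)
Clause 3: 1 literal(s)
Clause 4: 2 literal(s)
Clause 5: 2 literal(s)
Total = 9

9


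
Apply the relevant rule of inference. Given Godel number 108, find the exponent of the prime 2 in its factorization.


Factorize 108 by dividing by 2 repeatedly.
Division steps: 2 divides 108 exactly 2 time(s).
Exponent of 2 = 2

2


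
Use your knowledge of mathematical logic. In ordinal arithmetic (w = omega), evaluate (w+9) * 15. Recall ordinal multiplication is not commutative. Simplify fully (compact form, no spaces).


Compute (w+9) * 15.
Ordinal * is associative and left-distributive over +, but NOT commutative; for finite n>1, n*w = w but w*n stays w*n.
(w+9) * 15 = (w+9) repeated 15 times. Each intermediate +9 is absorbed by the following w; only the last survives: w*15+9.
Result = w*15+9

w*15+9


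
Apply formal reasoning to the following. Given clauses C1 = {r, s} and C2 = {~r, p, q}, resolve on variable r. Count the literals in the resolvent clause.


Remove r from C1 and ~r from C2.
C1 remainder: {s}
C2 remainder: {p, q}
Union (resolvent): {p, q, s}
Resolvent has 3 literal(s).

3


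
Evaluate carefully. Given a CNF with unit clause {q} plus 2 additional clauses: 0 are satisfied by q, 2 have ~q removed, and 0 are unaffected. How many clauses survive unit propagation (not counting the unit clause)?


Satisfied (removed): 0
Shortened (remain): 2
Unchanged (remain): 0
Remaining = 2 + 0 = 2

2


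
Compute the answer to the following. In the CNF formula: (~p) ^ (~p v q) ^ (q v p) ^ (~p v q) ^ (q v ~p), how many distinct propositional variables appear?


Identify each variable that appears in the formula.
Variables found: p, q
Count = 2

2


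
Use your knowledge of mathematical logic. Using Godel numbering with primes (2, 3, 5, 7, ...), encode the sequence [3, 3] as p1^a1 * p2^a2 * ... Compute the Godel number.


Encode each element as an exponent of the corresponding prime:
  2^3 = 8
  3^3 = 27
Product = 8 * 27 = 216

216


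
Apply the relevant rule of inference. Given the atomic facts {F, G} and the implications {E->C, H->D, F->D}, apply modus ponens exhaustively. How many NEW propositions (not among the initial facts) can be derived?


Initial facts: {F, G}
Apply modus ponens to closure:
  F and F->D  =>  D
Final known: {D, F, G}
New propositions: {D}
Count = 1

1


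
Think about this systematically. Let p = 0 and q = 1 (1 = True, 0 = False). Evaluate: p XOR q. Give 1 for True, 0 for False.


p = 0, q = 1
Operation: p XOR q
Evaluate: 0 XOR 1 = 1

1


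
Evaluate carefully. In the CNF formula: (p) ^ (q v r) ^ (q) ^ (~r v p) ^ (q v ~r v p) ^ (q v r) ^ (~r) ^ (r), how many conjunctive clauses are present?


A CNF formula is a conjunction of clauses.
Clauses are separated by ^.
Counting the conjuncts: 8 clauses.

8


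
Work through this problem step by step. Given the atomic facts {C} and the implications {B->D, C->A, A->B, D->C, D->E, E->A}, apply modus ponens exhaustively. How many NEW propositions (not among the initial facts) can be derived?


Initial facts: {C}
Apply modus ponens to closure:
  C and C->A  =>  A
  A and A->B  =>  B
  B and B->D  =>  D
  D and D->E  =>  E
Final known: {A, B, C, D, E}
New propositions: {A, B, D, E}
Count = 4

4


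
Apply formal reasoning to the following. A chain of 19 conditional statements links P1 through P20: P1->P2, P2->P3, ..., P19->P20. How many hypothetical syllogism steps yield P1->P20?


With 19 implications in a chain connecting 20 propositions:
P1->P2, P2->P3, ..., P19->P20
Steps needed = (number of implications) - 1 = 19 - 1 = 18

18


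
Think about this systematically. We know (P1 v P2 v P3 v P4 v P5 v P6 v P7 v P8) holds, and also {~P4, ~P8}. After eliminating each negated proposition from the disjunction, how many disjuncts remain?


Original disjuncts (8): P1, P2, P3, P4, P5, P6, P7, P8
Negated (eliminate): ~P4, ~P8
Remaining disjuncts: P1, P2, P3, P5, P6, P7
Count = 8 - 2 = 6

6


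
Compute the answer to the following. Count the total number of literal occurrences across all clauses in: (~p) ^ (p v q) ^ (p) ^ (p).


Counting literals in each clause:
Clause 1: 1 literal(s)
Clause 2: 2 literal(s)
Clause 3: 1 literal(s)
Clause 4: 1 literal(s)
Total = 5

5


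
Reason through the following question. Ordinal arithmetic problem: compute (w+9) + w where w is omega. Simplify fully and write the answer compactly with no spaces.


Compute (w+9) + w.
Ordinal + is associative but NOT commutative; for finite n>0, n + w = w but w + n stays w+n.
(w+9) + w = w + (9+w) = w + w = w*2 (the finite tail 9 is absorbed by the right w).
Result = w*2

w*2


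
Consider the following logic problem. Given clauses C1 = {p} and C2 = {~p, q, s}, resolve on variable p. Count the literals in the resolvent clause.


Remove p from C1 and ~p from C2.
C1 remainder: {}
C2 remainder: {q, s}
Union (resolvent): {q, s}
Resolvent has 2 literal(s).

2


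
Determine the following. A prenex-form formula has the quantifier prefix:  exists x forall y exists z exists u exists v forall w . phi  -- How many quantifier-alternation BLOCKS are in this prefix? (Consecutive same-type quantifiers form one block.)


Quantifier-type sequence: E A E E E A  (A=forall, E=exists)
Group into maximal same-type runs:
  Ex1 | Ax1 | Ex3 | Ax1
Number of blocks = 4

4


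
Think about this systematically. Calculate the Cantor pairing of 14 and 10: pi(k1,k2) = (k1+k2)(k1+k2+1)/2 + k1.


k1 + k2 = 24
(k1+k2)(k1+k2+1)/2 = 24 * 25 / 2 = 300
pi = 300 + 14 = 314

314


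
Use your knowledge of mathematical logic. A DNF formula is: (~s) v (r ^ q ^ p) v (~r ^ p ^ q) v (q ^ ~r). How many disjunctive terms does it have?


A DNF formula is a disjunction of terms (conjunctions).
Terms are separated by v.
Counting the disjuncts: 4 terms.

4


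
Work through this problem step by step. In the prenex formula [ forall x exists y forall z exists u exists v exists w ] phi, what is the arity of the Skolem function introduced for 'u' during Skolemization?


Quantifier prefix: forall x exists y forall z exists u exists v exists w
'u' is existentially quantified at position 4.
Universal variables preceding it: x, z
Skolem function arity = 2

2


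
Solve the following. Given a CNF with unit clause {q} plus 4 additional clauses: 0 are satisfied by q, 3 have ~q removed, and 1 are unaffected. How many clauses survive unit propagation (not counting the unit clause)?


Satisfied (removed): 0
Shortened (remain): 3
Unchanged (remain): 1
Remaining = 3 + 1 = 4

4


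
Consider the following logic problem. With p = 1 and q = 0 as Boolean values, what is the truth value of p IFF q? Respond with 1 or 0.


p = 1, q = 0
Operation: p IFF q
Evaluate: 1 IFF 0 = 0

0


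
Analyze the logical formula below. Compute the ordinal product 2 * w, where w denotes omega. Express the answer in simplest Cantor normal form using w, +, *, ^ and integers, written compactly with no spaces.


Compute 2 * w.
Ordinal * is associative and left-distributive over +, but NOT commutative; for finite n>1, n*w = w but w*n stays w*n.
For finite n>0, n * w = sup{n*k : k<w} = w. So 2 * w = w.
Result = w

w


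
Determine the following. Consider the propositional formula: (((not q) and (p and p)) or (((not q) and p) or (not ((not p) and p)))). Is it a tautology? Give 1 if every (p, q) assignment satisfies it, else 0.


Check all 4 assignments:
p=0, q=0: 1
p=0, q=1: 1
p=1, q=0: 1
p=1, q=1: 1
Satisfying count = 4/4.
Tautology iff count = 4: yes.

1


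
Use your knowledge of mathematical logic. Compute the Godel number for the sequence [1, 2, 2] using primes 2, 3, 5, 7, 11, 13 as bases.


Encode each element as an exponent of the corresponding prime:
  2^1 = 2
  3^2 = 9
  5^2 = 25
Product = 2 * 9 * 25 = 450

450


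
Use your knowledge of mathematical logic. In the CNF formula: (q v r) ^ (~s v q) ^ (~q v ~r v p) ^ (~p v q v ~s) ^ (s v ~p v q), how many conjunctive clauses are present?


A CNF formula is a conjunction of clauses.
Clauses are separated by ^.
Counting the conjuncts: 5 clauses.

5


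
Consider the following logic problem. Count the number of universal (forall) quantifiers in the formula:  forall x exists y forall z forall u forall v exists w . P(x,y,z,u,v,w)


Quantifier prefix: forall x exists y forall z forall u forall v exists w
Mark each quantifier type:
  U E U U U E
Universal count = 4, Existential count = 2
Asked for universal (forall) quantifiers: 4

4


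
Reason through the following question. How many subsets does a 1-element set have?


The power set of a set with n elements has 2^n elements.
|P(S)| = 2^1 = 2

2


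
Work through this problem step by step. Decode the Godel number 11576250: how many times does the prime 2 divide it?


Factorize 11576250 by dividing by 2 repeatedly.
Division steps: 2 divides 11576250 exactly 1 time(s).
Exponent of 2 = 1

1


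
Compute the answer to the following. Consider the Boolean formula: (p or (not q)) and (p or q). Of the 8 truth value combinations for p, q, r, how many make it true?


Evaluate all 8 assignments for p, q, r:
p=0, q=0, r=0: 0
p=0, q=0, r=1: 0
p=0, q=1, r=0: 0
p=0, q=1, r=1: 0
p=1, q=0, r=0: 1
p=1, q=0, r=1: 1
p=1, q=1, r=0: 1
p=1, q=1, r=1: 1
Satisfying count = 4

4


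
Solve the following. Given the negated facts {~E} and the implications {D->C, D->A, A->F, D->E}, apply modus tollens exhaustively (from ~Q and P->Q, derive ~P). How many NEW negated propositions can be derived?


Initial negated facts: {~E}
Apply modus tollens to closure:
  ~E and D->E  =>  ~D
Final negated: {~D, ~E}
New negations: {~D}
Count = 1

1


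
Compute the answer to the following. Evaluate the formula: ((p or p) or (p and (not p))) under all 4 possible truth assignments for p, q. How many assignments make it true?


Check all 4 assignments:
p=0, q=0: 0
p=0, q=1: 0
p=1, q=0: 1
p=1, q=1: 1
Count of True = 2

2


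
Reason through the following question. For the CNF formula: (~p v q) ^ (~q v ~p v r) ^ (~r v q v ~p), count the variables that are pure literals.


Check each variable for pure literal status:
p: pure negative
q: mixed (not pure)
r: mixed (not pure)
Pure literal count = 1

1


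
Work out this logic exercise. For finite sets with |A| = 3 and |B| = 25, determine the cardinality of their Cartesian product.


The Cartesian product A x B contains all ordered pairs (a, b).
|A x B| = |A| * |B| = 3 * 25 = 75

75


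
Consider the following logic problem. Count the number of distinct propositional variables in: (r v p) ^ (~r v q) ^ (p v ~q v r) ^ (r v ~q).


Identify each variable that appears in the formula.
Variables found: p, q, r
Count = 3

3


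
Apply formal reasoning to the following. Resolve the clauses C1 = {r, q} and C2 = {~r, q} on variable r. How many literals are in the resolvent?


Remove r from C1 and ~r from C2.
C1 remainder: {q}
C2 remainder: {q}
Union (resolvent): {q}
Resolvent has 1 literal(s).

1


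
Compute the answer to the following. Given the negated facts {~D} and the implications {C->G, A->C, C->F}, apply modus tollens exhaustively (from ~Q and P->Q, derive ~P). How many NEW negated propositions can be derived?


Initial negated facts: {~D}
Apply modus tollens to closure:
  (no implication fires)
Final negated: {~D}
New negations: {(none)}
Count = 0

0


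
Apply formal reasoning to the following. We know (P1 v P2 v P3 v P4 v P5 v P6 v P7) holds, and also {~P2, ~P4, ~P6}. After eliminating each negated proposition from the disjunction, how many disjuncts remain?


Original disjuncts (7): P1, P2, P3, P4, P5, P6, P7
Negated (eliminate): ~P2, ~P4, ~P6
Remaining disjuncts: P1, P3, P5, P7
Count = 7 - 3 = 4

4


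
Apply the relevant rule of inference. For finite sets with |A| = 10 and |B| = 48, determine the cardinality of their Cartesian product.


The Cartesian product A x B contains all ordered pairs (a, b).
|A x B| = |A| * |B| = 10 * 48 = 480

480


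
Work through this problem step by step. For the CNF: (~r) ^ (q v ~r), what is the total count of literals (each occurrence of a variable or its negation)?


Counting literals in each clause:
Clause 1: 1 literal(s)
Clause 2: 2 literal(s)
Total = 3

3


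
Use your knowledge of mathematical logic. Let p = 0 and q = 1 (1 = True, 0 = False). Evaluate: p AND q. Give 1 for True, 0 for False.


p = 0, q = 1
Operation: p AND q
Evaluate: 0 AND 1 = 0

0


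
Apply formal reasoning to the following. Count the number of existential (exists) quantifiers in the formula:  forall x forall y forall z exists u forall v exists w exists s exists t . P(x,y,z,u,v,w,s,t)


Quantifier prefix: forall x forall y forall z exists u forall v exists w exists s exists t
Mark each quantifier type:
  U U U E U E E E
Universal count = 4, Existential count = 4
Asked for existential (exists) quantifiers: 4

4


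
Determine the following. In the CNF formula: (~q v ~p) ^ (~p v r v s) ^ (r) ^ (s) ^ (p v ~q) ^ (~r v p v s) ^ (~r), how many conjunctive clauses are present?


A CNF formula is a conjunction of clauses.
Clauses are separated by ^.
Counting the conjuncts: 7 clauses.

7


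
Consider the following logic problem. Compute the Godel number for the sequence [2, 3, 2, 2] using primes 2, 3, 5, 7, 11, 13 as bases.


Encode each element as an exponent of the corresponding prime:
  2^2 = 4
  3^3 = 27
  5^2 = 25
  7^2 = 49
Product = 4 * 27 * 25 * 49 = 132300

132300


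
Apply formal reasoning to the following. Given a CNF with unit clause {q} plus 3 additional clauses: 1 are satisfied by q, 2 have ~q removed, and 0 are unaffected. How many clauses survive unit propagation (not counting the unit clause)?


Satisfied (removed): 1
Shortened (remain): 2
Unchanged (remain): 0
Remaining = 2 + 0 = 2

2


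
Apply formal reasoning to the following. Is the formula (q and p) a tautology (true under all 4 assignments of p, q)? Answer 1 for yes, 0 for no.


Check all 4 assignments:
p=0, q=0: 0
p=0, q=1: 0
p=1, q=0: 0
p=1, q=1: 1
Satisfying count = 1/4.
Tautology iff count = 4: no.

0


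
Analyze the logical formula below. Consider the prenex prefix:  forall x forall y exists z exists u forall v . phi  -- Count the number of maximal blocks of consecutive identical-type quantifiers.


Quantifier-type sequence: A A E E A  (A=forall, E=exists)
Group into maximal same-type runs:
  Ax2 | Ex2 | Ax1
Number of blocks = 3

3


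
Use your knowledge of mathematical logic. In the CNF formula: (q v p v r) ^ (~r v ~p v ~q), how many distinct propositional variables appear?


Identify each variable that appears in the formula.
Variables found: p, q, r
Count = 3

3


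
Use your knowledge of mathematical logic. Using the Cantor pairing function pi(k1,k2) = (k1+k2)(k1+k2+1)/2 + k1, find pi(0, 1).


k1 + k2 = 1
(k1+k2)(k1+k2+1)/2 = 1 * 2 / 2 = 1
pi = 1 + 0 = 1

1


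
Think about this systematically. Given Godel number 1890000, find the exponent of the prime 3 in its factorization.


Factorize 1890000 by dividing by 3 repeatedly.
Division steps: 3 divides 1890000 exactly 3 time(s).
Exponent of 3 = 3

3


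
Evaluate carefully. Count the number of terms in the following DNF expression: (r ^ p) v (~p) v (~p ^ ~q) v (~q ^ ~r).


A DNF formula is a disjunction of terms (conjunctions).
Terms are separated by v.
Counting the disjuncts: 4 terms.

4


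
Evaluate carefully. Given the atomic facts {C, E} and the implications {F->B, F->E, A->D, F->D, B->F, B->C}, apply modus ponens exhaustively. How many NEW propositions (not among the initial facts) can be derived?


Initial facts: {C, E}
Apply modus ponens to closure:
  (no implication fires)
Final known: {C, E}
New propositions: {(none)}
Count = 0

0


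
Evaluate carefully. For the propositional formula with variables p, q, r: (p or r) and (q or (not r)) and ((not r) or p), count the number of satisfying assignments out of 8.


Evaluate all 8 assignments for p, q, r:
p=0, q=0, r=0: 0
p=0, q=0, r=1: 0
p=0, q=1, r=0: 0
p=0, q=1, r=1: 0
p=1, q=0, r=0: 1
p=1, q=0, r=1: 0
p=1, q=1, r=0: 1
p=1, q=1, r=1: 1
Satisfying count = 3

3


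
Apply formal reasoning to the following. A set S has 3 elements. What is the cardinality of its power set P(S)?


The power set of a set with n elements has 2^n elements.
|P(S)| = 2^3 = 8

8


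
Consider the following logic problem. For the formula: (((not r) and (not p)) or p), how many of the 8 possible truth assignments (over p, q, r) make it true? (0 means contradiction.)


Check all 8 assignments:
p=0, q=0, r=0: 1
p=0, q=0, r=1: 0
p=0, q=1, r=0: 1
p=0, q=1, r=1: 0
p=1, q=0, r=0: 1
p=1, q=0, r=1: 1
p=1, q=1, r=0: 1
p=1, q=1, r=1: 1
Count of True = 6

6


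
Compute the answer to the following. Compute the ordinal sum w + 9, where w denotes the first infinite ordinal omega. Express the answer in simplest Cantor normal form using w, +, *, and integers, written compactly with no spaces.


Compute w + 9.
Ordinal + is associative but NOT commutative; for finite n>0, n + w = w but w + n stays w+n.
w + 9 is already in normal form (a successor ordinal beyond w).
Result = w+9

w+9


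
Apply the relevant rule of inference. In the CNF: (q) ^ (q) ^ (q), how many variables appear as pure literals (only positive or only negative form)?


Check each variable for pure literal status:
p: absent (not pure)
q: pure positive
r: absent (not pure)
Pure literal count = 1

1


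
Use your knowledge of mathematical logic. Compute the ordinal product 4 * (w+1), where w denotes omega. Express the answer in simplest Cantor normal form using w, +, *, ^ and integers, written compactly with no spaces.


Compute 4 * (w+1).
Ordinal * is associative and left-distributive over +, but NOT commutative; for finite n>1, n*w = w but w*n stays w*n.
By left-distributivity: 4 * (w+1) = 4*w + 4*1 = w + 4 = w+4.
Result = w+4

w+4


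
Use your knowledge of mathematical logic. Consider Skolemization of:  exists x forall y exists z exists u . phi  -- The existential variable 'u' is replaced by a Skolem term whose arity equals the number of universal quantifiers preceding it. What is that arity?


Quantifier prefix: exists x forall y exists z exists u
'u' is existentially quantified at position 4.
Universal variables preceding it: y
Skolem function arity = 1

1


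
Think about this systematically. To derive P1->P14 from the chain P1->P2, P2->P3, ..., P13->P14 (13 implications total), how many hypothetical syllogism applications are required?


With 13 implications in a chain connecting 14 propositions:
P1->P2, P2->P3, ..., P13->P14
Steps needed = (number of implications) - 1 = 13 - 1 = 12

12


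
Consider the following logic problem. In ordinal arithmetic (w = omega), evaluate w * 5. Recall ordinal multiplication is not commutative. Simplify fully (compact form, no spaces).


Compute w * 5.
Ordinal * is associative and left-distributive over +, but NOT commutative; for finite n>1, n*w = w but w*n stays w*n.
w * 5 means 5 copies of w concatenated: w*5.
Result = w*5

w*5


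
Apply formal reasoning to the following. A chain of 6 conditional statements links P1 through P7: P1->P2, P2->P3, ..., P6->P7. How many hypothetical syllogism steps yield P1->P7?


With 6 implications in a chain connecting 7 propositions:
P1->P2, P2->P3, ..., P6->P7
Steps needed = (number of implications) - 1 = 6 - 1 = 5

5


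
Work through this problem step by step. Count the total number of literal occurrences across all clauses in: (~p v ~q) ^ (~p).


Counting literals in each clause:
Clause 1: 2 literal(s)
Clause 2: 1 literal(s)
Total = 3

3


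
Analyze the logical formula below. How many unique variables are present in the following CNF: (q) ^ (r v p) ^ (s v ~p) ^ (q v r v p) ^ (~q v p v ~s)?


Identify each variable that appears in the formula.
Variables found: p, q, r, s
Count = 4

4


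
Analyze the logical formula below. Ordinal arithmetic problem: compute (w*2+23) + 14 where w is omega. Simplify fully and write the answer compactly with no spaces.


Compute (w*2+23) + 14.
Ordinal + is associative but NOT commutative; for finite n>0, n + w = w but w + n stays w+n.
By associativity: (w*2+23) + 14 = w*2 + (23+14) = w*2+37.
Result = w*2+37

w*2+37


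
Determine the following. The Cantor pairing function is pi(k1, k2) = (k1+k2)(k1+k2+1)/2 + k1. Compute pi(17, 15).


k1 + k2 = 32
(k1+k2)(k1+k2+1)/2 = 32 * 33 / 2 = 528
pi = 528 + 17 = 545

545


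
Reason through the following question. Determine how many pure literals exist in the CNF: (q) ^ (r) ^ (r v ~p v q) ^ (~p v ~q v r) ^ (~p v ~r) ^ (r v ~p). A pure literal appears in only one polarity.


Check each variable for pure literal status:
p: pure negative
q: mixed (not pure)
r: mixed (not pure)
Pure literal count = 1

1


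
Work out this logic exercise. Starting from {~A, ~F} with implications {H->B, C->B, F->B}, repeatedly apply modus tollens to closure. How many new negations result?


Initial negated facts: {~A, ~F}
Apply modus tollens to closure:
  (no implication fires)
Final negated: {~A, ~F}
New negations: {(none)}
Count = 0

0


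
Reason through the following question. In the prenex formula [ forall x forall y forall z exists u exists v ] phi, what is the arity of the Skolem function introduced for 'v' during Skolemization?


Quantifier prefix: forall x forall y forall z exists u exists v
'v' is existentially quantified at position 5.
Universal variables preceding it: x, y, z
Skolem function arity = 3

3


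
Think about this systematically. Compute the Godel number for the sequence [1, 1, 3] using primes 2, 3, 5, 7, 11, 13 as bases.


Encode each element as an exponent of the corresponding prime:
  2^1 = 2
  3^1 = 3
  5^3 = 125
Product = 2 * 3 * 125 = 750

750


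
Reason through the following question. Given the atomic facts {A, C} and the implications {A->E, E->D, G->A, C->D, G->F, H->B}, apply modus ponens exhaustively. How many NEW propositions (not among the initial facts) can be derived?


Initial facts: {A, C}
Apply modus ponens to closure:
  A and A->E  =>  E
  E and E->D  =>  D
Final known: {A, C, D, E}
New propositions: {D, E}
Count = 2

2
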